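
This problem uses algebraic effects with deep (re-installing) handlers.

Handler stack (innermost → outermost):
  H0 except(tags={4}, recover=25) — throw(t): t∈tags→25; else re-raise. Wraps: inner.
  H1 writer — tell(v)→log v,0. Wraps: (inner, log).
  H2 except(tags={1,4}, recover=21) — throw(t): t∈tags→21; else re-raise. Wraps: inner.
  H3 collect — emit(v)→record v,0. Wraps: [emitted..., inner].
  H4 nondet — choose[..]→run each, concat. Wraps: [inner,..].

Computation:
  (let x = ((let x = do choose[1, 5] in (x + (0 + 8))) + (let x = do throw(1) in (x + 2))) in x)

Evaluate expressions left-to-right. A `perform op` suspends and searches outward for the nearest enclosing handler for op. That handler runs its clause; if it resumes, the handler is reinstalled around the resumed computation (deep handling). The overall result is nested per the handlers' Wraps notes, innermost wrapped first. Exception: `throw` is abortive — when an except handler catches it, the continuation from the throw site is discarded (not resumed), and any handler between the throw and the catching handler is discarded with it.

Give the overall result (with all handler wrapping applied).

Evaluation trace:
choose[1, 5] @ H4
  branch[0] choose=1:
    throw(1) @ H0 re-raised
    throw(1) @ H2 caught ⇒ 21
    H3 returns [21]
    H4 returns [[21]]
  branch[1] choose=5:
    throw(1) @ H0 re-raised
    throw(1) @ H2 caught ⇒ 21
    H3 returns [21]
    H4 returns [[21]]
= [[21], [21]]

Answer: [[21], [21]]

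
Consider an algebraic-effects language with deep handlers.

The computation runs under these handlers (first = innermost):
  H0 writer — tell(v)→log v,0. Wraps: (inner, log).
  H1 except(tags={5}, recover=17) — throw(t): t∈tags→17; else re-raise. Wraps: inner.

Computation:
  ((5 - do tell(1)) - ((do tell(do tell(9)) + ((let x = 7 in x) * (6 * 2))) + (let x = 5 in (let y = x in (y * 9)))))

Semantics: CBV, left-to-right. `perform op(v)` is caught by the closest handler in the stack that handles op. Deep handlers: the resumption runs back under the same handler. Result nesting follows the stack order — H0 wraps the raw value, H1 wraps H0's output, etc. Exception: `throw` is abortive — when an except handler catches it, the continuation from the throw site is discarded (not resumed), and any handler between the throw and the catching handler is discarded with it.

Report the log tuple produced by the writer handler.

Step-by-step:
tell(1) @ H0 ⇒ log+=1
tell(9) @ H0 ⇒ log+=9
tell(0) @ H0 ⇒ log+=0
H0 returns (-124, (1, 9, 0))
H1 returns (-124, (1, 9, 0))
= (-124, (1, 9, 0))

Answer: (1, 9, 0)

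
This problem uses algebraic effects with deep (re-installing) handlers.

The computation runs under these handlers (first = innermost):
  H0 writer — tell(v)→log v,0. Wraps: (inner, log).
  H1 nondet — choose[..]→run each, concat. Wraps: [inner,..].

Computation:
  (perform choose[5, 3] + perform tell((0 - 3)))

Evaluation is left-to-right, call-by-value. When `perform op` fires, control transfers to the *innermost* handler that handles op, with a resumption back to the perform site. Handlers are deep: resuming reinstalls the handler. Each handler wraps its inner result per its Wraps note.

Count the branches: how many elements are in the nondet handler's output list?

Answer: 2

Evaluation trace:
choose[5, 3] @ H1
  branch[0] choose=5:
    tell(-3) @ H0 ⇒ log+=-3
    H0 returns (5, (-3))
    H1 returns [(5, (-3))]
  branch[1] choose=3:
    tell(-3) @ H0 ⇒ log+=-3
    H0 returns (3, (-3))
    H1 returns [(3, (-3))]
= [(5, (-3)), (3, (-3))]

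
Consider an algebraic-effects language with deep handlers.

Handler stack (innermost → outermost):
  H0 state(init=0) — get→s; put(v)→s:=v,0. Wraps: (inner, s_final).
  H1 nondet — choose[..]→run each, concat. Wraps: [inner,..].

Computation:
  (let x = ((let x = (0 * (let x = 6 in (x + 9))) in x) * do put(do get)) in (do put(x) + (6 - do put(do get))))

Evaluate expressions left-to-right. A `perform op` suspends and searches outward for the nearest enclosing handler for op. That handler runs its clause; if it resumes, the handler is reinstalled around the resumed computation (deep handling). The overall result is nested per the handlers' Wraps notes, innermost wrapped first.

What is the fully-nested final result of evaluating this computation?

Answer: [(6, 0)]

Evaluation trace:
get @ H0 ⇒ 0
put(0) @ H0 ⇒ s:=0
put(0) @ H0 ⇒ s:=0
get @ H0 ⇒ 0
put(0) @ H0 ⇒ s:=0
H0 returns (6, 0)
H1 returns [(6, 0)]
= [(6, 0)]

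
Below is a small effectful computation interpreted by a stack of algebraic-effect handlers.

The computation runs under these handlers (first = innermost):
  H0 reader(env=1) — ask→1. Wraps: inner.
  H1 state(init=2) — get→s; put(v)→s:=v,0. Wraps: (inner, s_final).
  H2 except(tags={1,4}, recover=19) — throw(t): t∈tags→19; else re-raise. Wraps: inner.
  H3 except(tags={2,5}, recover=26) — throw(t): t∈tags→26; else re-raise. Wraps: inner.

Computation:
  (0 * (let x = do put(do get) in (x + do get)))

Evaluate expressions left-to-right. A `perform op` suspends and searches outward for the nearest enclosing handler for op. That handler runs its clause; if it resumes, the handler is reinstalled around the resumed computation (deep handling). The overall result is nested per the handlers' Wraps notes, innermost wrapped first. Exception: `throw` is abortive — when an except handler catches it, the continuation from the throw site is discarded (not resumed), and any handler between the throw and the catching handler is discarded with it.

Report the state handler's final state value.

Answer: 2

Evaluation trace:
get @ H1 ⇒ 2
put(2) @ H1 ⇒ s:=2
get @ H1 ⇒ 2
H0 returns 0
H1 returns (0, 2)
H2 returns (0, 2)
H3 returns (0, 2)
= (0, 2)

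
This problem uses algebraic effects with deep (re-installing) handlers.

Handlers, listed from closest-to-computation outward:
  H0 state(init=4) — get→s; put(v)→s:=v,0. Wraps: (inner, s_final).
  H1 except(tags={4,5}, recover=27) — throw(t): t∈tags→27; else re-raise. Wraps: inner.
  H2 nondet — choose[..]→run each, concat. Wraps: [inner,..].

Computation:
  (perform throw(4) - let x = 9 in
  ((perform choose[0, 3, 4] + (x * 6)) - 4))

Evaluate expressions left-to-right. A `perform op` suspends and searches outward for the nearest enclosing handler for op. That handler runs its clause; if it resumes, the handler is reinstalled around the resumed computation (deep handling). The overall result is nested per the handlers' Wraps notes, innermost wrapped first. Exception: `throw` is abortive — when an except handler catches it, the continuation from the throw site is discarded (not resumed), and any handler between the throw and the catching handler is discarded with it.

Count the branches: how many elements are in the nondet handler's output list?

Evaluation trace:
throw(4) @ H1 caught ⇒ 27
H2 returns [27]
= [27]

Answer: 1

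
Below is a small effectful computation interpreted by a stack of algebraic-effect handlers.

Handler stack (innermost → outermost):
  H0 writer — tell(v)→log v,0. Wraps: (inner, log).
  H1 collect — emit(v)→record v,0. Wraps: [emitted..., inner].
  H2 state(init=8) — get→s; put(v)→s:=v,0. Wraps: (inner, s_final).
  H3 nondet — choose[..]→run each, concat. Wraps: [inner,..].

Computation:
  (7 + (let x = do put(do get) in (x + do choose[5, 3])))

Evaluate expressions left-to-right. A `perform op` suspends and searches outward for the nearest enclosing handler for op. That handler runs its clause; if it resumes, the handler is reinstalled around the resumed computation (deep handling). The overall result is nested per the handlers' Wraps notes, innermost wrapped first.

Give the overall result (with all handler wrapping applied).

Answer: [([(12, ())], 8), ([(10, ())], 8)]

Step-by-step:
get @ H2 ⇒ 8
put(8) @ H2 ⇒ s:=8
choose[5, 3] @ H3
  branch[0] choose=5:
    H0 returns (12, ())
    H1 returns [(12, ())]
    H2 returns ([(12, ())], 8)
    H3 returns [([(12, ())], 8)]
  branch[1] choose=3:
    H0 returns (10, ())
    H1 returns [(10, ())]
    H2 returns ([(10, ())], 8)
    H3 returns [([(10, ())], 8)]
= [([(12, ())], 8), ([(10, ())], 8)]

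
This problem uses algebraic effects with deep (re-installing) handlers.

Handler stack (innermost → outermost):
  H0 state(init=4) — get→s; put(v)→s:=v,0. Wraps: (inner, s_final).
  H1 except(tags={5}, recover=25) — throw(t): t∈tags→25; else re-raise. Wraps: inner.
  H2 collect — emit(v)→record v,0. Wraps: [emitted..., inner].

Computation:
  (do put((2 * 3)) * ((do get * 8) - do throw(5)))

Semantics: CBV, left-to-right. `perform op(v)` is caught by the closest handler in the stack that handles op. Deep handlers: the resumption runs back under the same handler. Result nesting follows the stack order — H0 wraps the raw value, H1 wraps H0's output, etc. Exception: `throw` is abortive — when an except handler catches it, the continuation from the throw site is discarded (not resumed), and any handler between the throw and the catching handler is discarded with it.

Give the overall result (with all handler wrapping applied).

Answer: [25]

Working:
put(6) @ H0 ⇒ s:=6
get @ H0 ⇒ 6
throw(5) @ H1 caught ⇒ 25
H2 returns [25]
= [25]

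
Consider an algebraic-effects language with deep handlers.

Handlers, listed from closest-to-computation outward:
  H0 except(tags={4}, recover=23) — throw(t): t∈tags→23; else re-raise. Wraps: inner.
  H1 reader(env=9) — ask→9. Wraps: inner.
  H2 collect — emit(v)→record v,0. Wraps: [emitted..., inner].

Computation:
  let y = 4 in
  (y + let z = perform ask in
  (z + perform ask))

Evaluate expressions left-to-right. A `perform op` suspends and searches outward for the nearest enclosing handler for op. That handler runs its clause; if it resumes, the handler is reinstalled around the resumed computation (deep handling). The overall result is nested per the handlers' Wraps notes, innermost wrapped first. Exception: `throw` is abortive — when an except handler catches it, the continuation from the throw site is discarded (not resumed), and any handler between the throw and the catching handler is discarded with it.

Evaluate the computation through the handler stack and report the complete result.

Evaluation trace:
ask @ H1 ⇒ 9
ask @ H1 ⇒ 9
H0 returns 22
H1 returns 22
H2 returns [22]
= [22]

Answer: [22]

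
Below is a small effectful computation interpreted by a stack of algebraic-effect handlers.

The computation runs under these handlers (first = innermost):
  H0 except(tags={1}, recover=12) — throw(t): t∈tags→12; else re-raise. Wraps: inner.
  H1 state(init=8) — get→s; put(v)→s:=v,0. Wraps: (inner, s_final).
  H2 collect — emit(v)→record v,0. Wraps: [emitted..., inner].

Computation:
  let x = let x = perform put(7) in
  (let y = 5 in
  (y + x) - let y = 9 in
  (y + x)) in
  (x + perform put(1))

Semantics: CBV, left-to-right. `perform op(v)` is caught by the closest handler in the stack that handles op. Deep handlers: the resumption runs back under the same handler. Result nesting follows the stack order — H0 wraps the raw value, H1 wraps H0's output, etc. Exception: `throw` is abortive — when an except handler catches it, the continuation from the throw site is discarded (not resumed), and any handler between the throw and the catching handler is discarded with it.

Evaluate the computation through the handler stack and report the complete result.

Working:
put(7) @ H1 ⇒ s:=7
put(1) @ H1 ⇒ s:=1
H0 returns -4
H1 returns (-4, 1)
H2 returns [(-4, 1)]
= [(-4, 1)]

Answer: [(-4, 1)]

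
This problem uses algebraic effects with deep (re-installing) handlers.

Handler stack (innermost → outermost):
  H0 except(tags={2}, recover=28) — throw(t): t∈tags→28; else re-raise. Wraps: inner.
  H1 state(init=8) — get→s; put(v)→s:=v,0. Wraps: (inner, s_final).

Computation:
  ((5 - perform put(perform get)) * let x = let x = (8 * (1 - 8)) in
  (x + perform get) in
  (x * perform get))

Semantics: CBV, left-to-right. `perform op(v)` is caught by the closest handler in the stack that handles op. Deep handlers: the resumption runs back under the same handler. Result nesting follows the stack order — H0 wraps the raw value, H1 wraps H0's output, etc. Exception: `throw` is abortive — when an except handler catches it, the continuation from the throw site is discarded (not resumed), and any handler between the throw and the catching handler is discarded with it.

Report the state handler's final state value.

Answer: 8

Step-by-step:
get @ H1 ⇒ 8
put(8) @ H1 ⇒ s:=8
get @ H1 ⇒ 8
get @ H1 ⇒ 8
H0 returns -1920
H1 returns (-1920, 8)
= (-1920, 8)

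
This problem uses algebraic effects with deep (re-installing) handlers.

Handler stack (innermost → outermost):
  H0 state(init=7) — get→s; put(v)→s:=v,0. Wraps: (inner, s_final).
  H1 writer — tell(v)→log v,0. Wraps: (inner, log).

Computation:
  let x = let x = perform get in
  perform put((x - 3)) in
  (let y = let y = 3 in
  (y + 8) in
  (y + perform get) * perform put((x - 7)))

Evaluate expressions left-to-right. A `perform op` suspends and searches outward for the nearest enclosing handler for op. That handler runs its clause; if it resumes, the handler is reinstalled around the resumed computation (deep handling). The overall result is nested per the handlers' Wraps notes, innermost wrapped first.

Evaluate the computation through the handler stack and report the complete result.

Working:
get @ H0 ⇒ 7
put(4) @ H0 ⇒ s:=4
get @ H0 ⇒ 4
put(-7) @ H0 ⇒ s:=-7
H0 returns (0, -7)
H1 returns ((0, -7), ())
= ((0, -7), ())

Answer: ((0, -7), ())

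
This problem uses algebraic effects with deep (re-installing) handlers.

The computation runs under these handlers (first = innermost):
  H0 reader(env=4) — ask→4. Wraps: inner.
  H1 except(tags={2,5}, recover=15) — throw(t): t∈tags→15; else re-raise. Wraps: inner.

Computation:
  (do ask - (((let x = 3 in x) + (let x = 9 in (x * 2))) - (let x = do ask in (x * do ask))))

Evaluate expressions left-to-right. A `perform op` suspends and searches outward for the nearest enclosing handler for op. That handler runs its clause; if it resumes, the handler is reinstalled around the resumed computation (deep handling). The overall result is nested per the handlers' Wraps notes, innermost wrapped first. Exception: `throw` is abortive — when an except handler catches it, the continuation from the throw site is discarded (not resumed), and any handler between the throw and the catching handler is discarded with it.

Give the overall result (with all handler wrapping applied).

Answer: -1

Evaluation trace:
ask @ H0 ⇒ 4
ask @ H0 ⇒ 4
ask @ H0 ⇒ 4
H0 returns -1
H1 returns -1
= -1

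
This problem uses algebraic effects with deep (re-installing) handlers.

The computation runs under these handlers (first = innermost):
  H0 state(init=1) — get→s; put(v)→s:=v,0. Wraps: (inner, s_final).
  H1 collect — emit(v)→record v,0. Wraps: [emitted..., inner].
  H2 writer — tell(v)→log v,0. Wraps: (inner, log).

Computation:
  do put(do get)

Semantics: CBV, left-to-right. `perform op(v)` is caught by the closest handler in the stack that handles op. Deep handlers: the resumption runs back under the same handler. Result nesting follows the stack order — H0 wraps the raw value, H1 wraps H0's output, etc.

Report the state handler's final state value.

Answer: 1

Working:
get @ H0 ⇒ 1
put(1) @ H0 ⇒ s:=1
H0 returns (0, 1)
H1 returns [(0, 1)]
H2 returns ([(0, 1)], ())
= ([(0, 1)], ())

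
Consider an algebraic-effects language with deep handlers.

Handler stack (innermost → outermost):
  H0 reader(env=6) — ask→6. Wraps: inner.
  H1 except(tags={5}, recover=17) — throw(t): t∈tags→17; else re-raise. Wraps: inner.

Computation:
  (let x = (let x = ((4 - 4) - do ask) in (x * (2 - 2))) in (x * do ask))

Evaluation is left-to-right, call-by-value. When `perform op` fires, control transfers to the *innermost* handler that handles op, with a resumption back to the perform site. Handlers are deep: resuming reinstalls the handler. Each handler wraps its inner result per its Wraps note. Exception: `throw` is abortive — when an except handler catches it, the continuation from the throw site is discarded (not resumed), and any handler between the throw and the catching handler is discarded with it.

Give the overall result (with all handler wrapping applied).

Working:
ask @ H0 ⇒ 6
ask @ H0 ⇒ 6
H0 returns 0
H1 returns 0
= 0

Answer: 0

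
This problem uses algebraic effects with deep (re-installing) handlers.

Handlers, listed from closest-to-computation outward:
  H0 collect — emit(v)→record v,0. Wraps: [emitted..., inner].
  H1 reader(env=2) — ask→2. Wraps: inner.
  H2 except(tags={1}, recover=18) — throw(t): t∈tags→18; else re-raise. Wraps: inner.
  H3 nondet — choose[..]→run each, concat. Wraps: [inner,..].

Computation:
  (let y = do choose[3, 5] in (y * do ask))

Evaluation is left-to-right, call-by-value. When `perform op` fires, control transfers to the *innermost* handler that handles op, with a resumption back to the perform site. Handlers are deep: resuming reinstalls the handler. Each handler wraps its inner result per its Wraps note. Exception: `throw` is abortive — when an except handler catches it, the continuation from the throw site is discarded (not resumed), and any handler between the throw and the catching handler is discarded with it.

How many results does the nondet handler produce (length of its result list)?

Evaluation trace:
choose[3, 5] @ H3
  branch[0] choose=3:
    ask @ H1 ⇒ 2
    H0 returns [6]
    H1 returns [6]
    H2 returns [6]
    H3 returns [[6]]
  branch[1] choose=5:
    ask @ H1 ⇒ 2
    H0 returns [10]
    H1 returns [10]
    H2 returns [10]
    H3 returns [[10]]
= [[6], [10]]

Answer: 2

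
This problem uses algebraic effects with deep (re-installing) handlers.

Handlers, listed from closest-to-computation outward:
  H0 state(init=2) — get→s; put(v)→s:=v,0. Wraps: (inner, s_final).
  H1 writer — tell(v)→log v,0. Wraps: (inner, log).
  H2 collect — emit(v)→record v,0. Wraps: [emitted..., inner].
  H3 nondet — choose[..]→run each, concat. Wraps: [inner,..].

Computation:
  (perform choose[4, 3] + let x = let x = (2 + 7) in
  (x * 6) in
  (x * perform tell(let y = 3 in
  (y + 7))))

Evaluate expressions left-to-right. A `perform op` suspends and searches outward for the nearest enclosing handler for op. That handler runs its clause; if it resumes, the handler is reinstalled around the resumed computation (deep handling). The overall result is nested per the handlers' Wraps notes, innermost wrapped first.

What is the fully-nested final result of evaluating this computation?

Evaluation trace:
choose[4, 3] @ H3
  branch[0] choose=4:
    tell(10) @ H1 ⇒ log+=10
    H0 returns (4, 2)
    H1 returns ((4, 2), (10))
    H2 returns [((4, 2), (10))]
    H3 returns [[((4, 2), (10))]]
  branch[1] choose=3:
    tell(10) @ H1 ⇒ log+=10
    H0 returns (3, 2)
    H1 returns ((3, 2), (10))
    H2 returns [((3, 2), (10))]
    H3 returns [[((3, 2), (10))]]
= [[((4, 2), (10))], [((3, 2), (10))]]

Answer: [[((4, 2), (10))], [((3, 2), (10))]]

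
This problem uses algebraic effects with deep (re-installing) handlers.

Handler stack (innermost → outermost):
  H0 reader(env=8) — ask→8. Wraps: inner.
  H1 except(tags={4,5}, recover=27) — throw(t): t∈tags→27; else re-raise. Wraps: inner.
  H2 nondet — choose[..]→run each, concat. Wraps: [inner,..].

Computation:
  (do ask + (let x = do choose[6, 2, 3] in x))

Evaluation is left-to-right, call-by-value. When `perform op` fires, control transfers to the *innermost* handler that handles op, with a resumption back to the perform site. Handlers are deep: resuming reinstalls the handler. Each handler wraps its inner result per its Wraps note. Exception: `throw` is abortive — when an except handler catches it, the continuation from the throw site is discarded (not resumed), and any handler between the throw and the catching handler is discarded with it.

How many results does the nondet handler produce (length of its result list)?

Step-by-step:
ask @ H0 ⇒ 8
choose[6, 2, 3] @ H2
  branch[0] choose=6:
    H0 returns 14
    H1 returns 14
    H2 returns [14]
  branch[1] choose=2:
    H0 returns 10
    H1 returns 10
    H2 returns [10]
  branch[2] choose=3:
    H0 returns 11
    H1 returns 11
    H2 returns [11]
= [14, 10, 11]

Answer: 3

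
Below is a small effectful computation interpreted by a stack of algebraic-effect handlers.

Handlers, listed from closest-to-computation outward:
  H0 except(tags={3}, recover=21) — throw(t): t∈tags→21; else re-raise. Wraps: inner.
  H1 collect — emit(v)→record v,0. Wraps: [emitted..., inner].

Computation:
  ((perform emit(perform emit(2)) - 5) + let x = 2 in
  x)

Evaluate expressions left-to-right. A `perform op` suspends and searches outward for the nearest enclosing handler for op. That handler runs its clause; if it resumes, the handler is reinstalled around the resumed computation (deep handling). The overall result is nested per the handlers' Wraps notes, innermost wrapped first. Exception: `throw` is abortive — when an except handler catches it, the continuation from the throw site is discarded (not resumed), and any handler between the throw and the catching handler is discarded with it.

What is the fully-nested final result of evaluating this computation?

Evaluation trace:
emit(2) @ H1 ⇒ out+=2
emit(0) @ H1 ⇒ out+=0
H0 returns -3
H1 returns [2, 0, -3]
= [2, 0, -3]

Answer: [2, 0, -3]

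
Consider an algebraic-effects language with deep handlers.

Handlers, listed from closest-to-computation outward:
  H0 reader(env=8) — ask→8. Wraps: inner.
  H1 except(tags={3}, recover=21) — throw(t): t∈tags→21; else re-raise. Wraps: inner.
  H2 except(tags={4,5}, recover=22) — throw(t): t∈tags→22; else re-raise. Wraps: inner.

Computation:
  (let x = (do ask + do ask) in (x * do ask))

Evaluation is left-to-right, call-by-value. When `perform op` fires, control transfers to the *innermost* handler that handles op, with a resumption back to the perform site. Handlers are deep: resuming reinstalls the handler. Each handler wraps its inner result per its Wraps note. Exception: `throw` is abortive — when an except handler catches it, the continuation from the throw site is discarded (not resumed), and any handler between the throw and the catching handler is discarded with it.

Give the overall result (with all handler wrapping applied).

Answer: 128

Evaluation trace:
ask @ H0 ⇒ 8
ask @ H0 ⇒ 8
ask @ H0 ⇒ 8
H0 returns 128
H1 returns 128
H2 returns 128
= 128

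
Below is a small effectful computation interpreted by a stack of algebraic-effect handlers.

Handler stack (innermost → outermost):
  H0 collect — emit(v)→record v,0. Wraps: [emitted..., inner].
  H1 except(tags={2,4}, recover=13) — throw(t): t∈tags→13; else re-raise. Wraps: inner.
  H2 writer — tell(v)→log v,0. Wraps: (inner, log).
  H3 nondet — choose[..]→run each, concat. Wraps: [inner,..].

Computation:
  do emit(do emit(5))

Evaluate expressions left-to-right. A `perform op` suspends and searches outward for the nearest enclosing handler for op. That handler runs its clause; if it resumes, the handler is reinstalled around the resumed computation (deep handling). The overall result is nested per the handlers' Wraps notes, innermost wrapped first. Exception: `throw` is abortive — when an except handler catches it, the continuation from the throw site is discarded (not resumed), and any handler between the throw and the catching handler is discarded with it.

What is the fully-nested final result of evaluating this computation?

Step-by-step:
emit(5) @ H0 ⇒ out+=5
emit(0) @ H0 ⇒ out+=0
H0 returns [5, 0, 0]
H1 returns [5, 0, 0]
H2 returns ([5, 0, 0], ())
H3 returns [([5, 0, 0], ())]
= [([5, 0, 0], ())]

Answer: [([5, 0, 0], ())]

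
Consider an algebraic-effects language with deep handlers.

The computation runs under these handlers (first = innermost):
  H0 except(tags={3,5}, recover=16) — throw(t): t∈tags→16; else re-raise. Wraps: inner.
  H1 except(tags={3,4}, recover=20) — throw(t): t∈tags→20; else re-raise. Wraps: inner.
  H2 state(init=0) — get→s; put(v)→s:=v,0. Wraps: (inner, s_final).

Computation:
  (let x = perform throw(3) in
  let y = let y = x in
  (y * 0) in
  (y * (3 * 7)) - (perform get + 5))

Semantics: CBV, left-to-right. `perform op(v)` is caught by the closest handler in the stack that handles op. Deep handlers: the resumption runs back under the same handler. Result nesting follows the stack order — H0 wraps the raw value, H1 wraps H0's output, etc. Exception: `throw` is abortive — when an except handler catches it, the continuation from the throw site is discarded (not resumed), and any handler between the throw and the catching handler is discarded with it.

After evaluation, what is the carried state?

Answer: 0

Working:
throw(3) @ H0 caught ⇒ 16
H1 returns 16
H2 returns (16, 0)
= (16, 0)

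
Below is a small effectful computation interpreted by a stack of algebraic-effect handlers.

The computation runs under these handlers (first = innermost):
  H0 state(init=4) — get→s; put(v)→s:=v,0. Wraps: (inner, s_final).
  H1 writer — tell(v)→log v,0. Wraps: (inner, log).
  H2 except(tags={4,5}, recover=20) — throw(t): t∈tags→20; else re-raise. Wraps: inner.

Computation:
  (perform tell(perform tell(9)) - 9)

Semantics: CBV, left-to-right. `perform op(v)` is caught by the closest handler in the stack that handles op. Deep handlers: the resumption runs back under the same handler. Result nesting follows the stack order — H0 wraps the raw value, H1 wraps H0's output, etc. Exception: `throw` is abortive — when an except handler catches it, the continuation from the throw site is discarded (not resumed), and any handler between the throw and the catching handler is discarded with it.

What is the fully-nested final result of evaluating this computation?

Working:
tell(9) @ H1 ⇒ log+=9
tell(0) @ H1 ⇒ log+=0
H0 returns (-9, 4)
H1 returns ((-9, 4), (9, 0))
H2 returns ((-9, 4), (9, 0))
= ((-9, 4), (9, 0))

Answer: ((-9, 4), (9, 0))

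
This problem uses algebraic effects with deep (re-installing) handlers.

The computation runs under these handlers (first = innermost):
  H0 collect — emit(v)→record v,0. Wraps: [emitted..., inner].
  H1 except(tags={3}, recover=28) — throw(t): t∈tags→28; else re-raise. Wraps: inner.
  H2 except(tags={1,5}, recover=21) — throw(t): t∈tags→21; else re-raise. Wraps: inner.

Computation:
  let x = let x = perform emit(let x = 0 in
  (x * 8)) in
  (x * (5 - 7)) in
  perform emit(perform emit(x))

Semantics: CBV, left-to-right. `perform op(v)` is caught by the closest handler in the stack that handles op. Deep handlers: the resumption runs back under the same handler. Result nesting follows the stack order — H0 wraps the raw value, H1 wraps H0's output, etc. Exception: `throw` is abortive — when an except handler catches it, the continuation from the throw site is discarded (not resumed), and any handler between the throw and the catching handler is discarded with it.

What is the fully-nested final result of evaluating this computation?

Evaluation trace:
emit(0) @ H0 ⇒ out+=0
emit(0) @ H0 ⇒ out+=0
emit(0) @ H0 ⇒ out+=0
H0 returns [0, 0, 0, 0]
H1 returns [0, 0, 0, 0]
H2 returns [0, 0, 0, 0]
= [0, 0, 0, 0]

Answer: [0, 0, 0, 0]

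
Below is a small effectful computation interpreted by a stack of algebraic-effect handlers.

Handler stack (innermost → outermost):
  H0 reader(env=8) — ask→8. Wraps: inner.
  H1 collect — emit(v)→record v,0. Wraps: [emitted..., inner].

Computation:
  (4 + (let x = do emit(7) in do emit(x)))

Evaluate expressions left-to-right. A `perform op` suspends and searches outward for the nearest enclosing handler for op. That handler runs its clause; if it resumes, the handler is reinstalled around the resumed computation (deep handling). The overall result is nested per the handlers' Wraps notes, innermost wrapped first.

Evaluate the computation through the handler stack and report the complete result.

Working:
emit(7) @ H1 ⇒ out+=7
emit(0) @ H1 ⇒ out+=0
H0 returns 4
H1 returns [7, 0, 4]
= [7, 0, 4]

Answer: [7, 0, 4]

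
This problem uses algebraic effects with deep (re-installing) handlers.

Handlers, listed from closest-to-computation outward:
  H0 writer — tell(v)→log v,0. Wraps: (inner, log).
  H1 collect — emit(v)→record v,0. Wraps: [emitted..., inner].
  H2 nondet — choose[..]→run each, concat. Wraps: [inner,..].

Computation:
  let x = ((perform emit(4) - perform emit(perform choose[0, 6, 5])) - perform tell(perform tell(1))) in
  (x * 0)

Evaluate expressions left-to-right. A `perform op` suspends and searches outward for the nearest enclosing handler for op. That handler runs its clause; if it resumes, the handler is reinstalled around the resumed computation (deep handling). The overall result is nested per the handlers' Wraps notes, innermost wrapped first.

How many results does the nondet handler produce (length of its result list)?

Step-by-step:
emit(4) @ H1 ⇒ out+=4
choose[0, 6, 5] @ H2
  branch[0] choose=0:
    emit(0) @ H1 ⇒ out+=0
    tell(1) @ H0 ⇒ log+=1
    tell(0) @ H0 ⇒ log+=0
    H0 returns (0, (1, 0))
    H1 returns [4, 0, (0, (1, 0))]
    H2 returns [[4, 0, (0, (1, 0))]]
  branch[1] choose=6:
    emit(6) @ H1 ⇒ out+=6
    tell(1) @ H0 ⇒ log+=1
    tell(0) @ H0 ⇒ log+=0
    H0 returns (0, (1, 0))
    H1 returns [4, 6, (0, (1, 0))]
    H2 returns [[4, 6, (0, (1, 0))]]
  branch[2] choose=5:
    emit(5) @ H1 ⇒ out+=5
    tell(1) @ H0 ⇒ log+=1
    tell(0) @ H0 ⇒ log+=0
    H0 returns (0, (1, 0))
    H1 returns [4, 5, (0, (1, 0))]
    H2 returns [[4, 5, (0, (1, 0))]]
= [[4, 0, (0, (1, 0))], [4, 6, (0, (1, 0))], [4, 5, (0, (1, 0))]]

Answer: 3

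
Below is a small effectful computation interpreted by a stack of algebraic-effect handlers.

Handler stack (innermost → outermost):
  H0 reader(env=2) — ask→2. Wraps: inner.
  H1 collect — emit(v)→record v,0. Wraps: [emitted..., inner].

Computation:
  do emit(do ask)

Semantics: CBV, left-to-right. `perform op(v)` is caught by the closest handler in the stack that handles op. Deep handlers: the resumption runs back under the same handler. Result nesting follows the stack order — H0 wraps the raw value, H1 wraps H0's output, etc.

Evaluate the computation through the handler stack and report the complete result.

Answer: [2, 0]

Evaluation trace:
ask @ H0 ⇒ 2
emit(2) @ H1 ⇒ out+=2
H0 returns 0
H1 returns [2, 0]
= [2, 0]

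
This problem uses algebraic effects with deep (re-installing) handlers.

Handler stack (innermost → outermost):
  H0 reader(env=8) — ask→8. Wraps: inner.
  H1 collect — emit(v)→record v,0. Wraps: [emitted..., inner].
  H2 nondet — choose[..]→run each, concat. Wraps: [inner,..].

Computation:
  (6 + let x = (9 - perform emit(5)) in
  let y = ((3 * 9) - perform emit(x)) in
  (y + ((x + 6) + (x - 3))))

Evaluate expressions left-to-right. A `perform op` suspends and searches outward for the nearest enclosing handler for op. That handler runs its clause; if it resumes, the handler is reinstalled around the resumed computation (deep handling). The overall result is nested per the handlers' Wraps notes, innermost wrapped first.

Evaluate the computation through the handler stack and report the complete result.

Answer: [[5, 9, 54]]

Evaluation trace:
emit(5) @ H1 ⇒ out+=5
emit(9) @ H1 ⇒ out+=9
H0 returns 54
H1 returns [5, 9, 54]
H2 returns [[5, 9, 54]]
= [[5, 9, 54]]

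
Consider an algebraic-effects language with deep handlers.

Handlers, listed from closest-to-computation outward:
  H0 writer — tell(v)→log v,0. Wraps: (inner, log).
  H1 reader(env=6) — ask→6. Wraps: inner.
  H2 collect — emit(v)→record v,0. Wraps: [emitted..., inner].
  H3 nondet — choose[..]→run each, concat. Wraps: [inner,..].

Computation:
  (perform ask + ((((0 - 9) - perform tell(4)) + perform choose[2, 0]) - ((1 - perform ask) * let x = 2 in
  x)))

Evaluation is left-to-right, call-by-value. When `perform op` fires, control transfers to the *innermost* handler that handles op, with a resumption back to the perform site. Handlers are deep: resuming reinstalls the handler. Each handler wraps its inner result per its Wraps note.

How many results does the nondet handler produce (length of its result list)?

Step-by-step:
ask @ H1 ⇒ 6
tell(4) @ H0 ⇒ log+=4
choose[2, 0] @ H3
  branch[0] choose=2:
    ask @ H1 ⇒ 6
    H0 returns (9, (4))
    H1 returns (9, (4))
    H2 returns [(9, (4))]
    H3 returns [[(9, (4))]]
  branch[1] choose=0:
    ask @ H1 ⇒ 6
    H0 returns (7, (4))
    H1 returns (7, (4))
    H2 returns [(7, (4))]
    H3 returns [[(7, (4))]]
= [[(9, (4))], [(7, (4))]]

Answer: 2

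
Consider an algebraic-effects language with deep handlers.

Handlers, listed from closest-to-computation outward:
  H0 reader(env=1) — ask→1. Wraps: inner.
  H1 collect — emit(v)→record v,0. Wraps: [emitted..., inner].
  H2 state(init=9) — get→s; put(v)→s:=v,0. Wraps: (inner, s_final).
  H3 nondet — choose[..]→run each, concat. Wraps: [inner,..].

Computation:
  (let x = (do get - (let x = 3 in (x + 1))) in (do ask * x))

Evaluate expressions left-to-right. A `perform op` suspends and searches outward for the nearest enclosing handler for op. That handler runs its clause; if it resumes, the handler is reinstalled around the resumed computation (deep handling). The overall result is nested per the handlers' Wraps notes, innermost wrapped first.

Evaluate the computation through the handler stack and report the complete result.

Answer: [([5], 9)]

Evaluation trace:
get @ H2 ⇒ 9
ask @ H0 ⇒ 1
H0 returns 5
H1 returns [5]
H2 returns ([5], 9)
H3 returns [([5], 9)]
= [([5], 9)]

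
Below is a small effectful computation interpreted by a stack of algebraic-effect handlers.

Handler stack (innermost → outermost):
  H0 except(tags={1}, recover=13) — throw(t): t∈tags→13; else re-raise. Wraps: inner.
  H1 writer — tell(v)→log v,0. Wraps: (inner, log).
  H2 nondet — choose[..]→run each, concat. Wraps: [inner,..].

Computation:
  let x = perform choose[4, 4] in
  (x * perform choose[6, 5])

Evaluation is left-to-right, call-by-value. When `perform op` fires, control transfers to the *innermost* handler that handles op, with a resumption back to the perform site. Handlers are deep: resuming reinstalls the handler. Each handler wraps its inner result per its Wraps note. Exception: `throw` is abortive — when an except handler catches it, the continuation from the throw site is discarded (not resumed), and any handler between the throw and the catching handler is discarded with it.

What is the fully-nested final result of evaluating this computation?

Answer: [(24, ()), (20, ()), (24, ()), (20, ())]

Working:
choose[4, 4] @ H2
  branch[0] choose=4:
    choose[6, 5] @ H2
      branch[0] choose=6:
        H0 returns 24
        H1 returns (24, ())
        H2 returns [(24, ())]
      branch[1] choose=5:
        H0 returns 20
        H1 returns (20, ())
        H2 returns [(20, ())]
  branch[1] choose=4:
    choose[6, 5] @ H2
      branch[0] choose=6:
        H0 returns 24
        H1 returns (24, ())
        H2 returns [(24, ())]
      branch[1] choose=5:
        H0 returns 20
        H1 returns (20, ())
        H2 returns [(20, ())]
= [(24, ()), (20, ()), (24, ()), (20, ())]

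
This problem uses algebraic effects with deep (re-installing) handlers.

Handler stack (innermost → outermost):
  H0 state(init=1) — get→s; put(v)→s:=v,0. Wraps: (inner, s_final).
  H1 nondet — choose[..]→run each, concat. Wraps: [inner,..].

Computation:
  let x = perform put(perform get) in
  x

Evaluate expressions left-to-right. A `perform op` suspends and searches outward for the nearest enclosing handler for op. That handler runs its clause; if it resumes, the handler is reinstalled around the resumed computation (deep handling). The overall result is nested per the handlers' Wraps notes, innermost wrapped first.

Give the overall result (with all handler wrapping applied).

Evaluation trace:
get @ H0 ⇒ 1
put(1) @ H0 ⇒ s:=1
H0 returns (0, 1)
H1 returns [(0, 1)]
= [(0, 1)]

Answer: [(0, 1)]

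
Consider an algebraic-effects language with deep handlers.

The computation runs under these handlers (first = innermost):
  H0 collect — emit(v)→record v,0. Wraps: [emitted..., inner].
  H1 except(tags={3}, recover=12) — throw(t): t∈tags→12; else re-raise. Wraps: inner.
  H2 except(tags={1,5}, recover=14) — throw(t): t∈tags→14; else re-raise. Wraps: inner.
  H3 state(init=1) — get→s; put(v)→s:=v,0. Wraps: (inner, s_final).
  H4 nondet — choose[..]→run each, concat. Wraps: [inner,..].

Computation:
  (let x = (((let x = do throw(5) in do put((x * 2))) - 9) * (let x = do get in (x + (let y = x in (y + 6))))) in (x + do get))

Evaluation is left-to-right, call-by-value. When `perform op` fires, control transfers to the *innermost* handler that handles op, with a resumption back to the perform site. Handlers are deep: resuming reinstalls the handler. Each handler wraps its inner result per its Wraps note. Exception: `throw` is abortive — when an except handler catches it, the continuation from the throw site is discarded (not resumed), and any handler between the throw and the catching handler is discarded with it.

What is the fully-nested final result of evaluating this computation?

Answer: [(14, 1)]

Step-by-step:
throw(5) @ H1 re-raised
throw(5) @ H2 caught ⇒ 14
H3 returns (14, 1)
H4 returns [(14, 1)]
= [(14, 1)]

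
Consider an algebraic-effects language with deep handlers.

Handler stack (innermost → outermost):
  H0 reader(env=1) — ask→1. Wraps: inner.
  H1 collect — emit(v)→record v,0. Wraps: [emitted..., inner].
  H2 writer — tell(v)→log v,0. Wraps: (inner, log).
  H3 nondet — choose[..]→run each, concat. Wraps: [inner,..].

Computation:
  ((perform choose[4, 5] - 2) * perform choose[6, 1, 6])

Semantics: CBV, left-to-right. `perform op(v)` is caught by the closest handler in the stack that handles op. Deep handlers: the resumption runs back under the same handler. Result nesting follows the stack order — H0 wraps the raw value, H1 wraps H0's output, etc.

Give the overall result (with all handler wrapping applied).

Answer: [([12], ()), ([2], ()), ([12], ()), ([18], ()), ([3], ()), ([18], ())]

Evaluation trace:
choose[4, 5] @ H3
  branch[0] choose=4:
    choose[6, 1, 6] @ H3
      branch[0] choose=6:
        H0 returns 12
        H1 returns [12]
        H2 returns ([12], ())
        H3 returns [([12], ())]
      branch[1] choose=1:
        H0 returns 2
        H1 returns [2]
        H2 returns ([2], ())
        H3 returns [([2], ())]
      branch[2] choose=6:
        H0 returns 12
        H1 returns [12]
        H2 returns ([12], ())
        H3 returns [([12], ())]
  branch[1] choose=5:
    choose[6, 1, 6] @ H3
      branch[0] choose=6:
        H0 returns 18
        H1 returns [18]
        H2 returns ([18], ())
        H3 returns [([18], ())]
      branch[1] choose=1:
        H0 returns 3
        H1 returns [3]
        H2 returns ([3], ())
        H3 returns [([3], ())]
      branch[2] choose=6:
        H0 returns 18
        H1 returns [18]
        H2 returns ([18], ())
        H3 returns [([18], ())]
= [([12], ()), ([2], ()), ([12], ()), ([18], ()), ([3], ()), ([18], ())]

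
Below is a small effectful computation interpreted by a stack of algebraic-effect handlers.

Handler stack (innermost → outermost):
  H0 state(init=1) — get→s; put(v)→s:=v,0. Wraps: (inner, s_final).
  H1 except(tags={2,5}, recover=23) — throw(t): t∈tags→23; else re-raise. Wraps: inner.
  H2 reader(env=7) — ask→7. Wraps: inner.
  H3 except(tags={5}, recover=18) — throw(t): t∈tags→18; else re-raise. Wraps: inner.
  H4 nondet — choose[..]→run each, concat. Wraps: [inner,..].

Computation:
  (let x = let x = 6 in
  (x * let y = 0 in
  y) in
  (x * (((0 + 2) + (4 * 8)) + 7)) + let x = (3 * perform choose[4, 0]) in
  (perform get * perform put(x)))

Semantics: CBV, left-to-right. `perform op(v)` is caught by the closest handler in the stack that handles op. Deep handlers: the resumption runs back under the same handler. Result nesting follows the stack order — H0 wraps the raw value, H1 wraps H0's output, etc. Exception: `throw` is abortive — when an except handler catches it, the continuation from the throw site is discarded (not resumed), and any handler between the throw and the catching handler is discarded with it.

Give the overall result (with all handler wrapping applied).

Answer: [(0, 12), (0, 0)]

Step-by-step:
choose[4, 0] @ H4
  branch[0] choose=4:
    get @ H0 ⇒ 1
    put(12) @ H0 ⇒ s:=12
    H0 returns (0, 12)
    H1 returns (0, 12)
    H2 returns (0, 12)
    H3 returns (0, 12)
    H4 returns [(0, 12)]
  branch[1] choose=0:
    get @ H0 ⇒ 1
    put(0) @ H0 ⇒ s:=0
    H0 returns (0, 0)
    H1 returns (0, 0)
    H2 returns (0, 0)
    H3 returns (0, 0)
    H4 returns [(0, 0)]
= [(0, 12), (0, 0)]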